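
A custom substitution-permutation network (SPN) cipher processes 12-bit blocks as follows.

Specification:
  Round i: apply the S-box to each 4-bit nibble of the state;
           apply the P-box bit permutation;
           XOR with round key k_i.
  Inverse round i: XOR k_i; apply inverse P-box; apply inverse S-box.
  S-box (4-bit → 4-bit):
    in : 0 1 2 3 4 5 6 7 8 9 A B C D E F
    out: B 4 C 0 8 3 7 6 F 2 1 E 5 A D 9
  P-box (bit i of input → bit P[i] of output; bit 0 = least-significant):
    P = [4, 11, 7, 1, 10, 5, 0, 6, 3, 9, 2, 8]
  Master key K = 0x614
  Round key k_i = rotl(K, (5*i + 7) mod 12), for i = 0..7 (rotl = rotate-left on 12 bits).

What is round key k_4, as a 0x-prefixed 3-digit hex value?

K = 0x614
k_0 = rotl(K, (5*0+7) mod 12) = rotl(K, 7) = 0xA30
k_1 = rotl(K, (5*1+7) mod 12) = rotl(K, 0) = 0x614
k_2 = rotl(K, (5*2+7) mod 12) = rotl(K, 5) = 0x28C
k_3 = rotl(K, (5*3+7) mod 12) = rotl(K, 10) = 0x185
k_4 = rotl(K, (5*4+7) mod 12) = rotl(K, 3) = 0x0A3

0x0A3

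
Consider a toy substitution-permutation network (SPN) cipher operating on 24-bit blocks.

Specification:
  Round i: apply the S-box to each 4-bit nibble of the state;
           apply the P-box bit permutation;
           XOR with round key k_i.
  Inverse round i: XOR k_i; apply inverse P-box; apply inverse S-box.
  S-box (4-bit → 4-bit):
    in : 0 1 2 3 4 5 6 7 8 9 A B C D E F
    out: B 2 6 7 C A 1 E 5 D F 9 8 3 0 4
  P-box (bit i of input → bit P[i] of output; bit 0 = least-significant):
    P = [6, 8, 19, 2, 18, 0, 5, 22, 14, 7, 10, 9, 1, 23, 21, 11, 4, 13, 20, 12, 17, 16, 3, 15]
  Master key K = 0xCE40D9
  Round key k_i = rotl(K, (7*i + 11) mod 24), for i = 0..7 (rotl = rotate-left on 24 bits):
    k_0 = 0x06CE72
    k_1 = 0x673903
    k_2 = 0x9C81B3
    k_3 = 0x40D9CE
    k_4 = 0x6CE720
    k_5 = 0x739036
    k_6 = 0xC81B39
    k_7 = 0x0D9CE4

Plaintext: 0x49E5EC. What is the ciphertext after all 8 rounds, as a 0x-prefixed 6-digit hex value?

s_0 = plaintext = 0x49E5EC
s_1 = Round(s_0, k_0) = 0x165CEE
s_2 = Round(s_1, k_1) = 0xE63313
s_3 = Round(s_2, k_2) = 0x34C460
s_4 = Round(s_3, k_3) = 0x57C682
s_5 = Round(s_4, k_4) = 0x711E00
s_6 = Round(s_5, k_5) = 0xB6317B
s_7 = Round(s_6, k_6) = 0x2A9BCE
s_8 = Round(s_7, k_7) = 0x7CE6FE

0x7CE6FE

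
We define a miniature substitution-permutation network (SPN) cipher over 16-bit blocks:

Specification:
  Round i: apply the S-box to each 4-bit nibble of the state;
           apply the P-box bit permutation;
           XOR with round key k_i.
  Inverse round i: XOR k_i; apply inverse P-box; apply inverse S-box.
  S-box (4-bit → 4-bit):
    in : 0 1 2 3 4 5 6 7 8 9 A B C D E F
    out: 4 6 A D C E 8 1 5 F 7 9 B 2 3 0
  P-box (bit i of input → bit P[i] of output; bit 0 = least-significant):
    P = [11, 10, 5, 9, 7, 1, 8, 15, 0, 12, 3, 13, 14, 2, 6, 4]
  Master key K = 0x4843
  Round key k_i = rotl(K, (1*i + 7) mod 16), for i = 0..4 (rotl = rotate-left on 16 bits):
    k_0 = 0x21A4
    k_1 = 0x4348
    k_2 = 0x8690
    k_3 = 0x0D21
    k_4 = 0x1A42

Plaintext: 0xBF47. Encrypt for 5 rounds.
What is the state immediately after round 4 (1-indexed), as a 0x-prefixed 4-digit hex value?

s_0 = plaintext = 0xBF47
s_1 = Round(s_0, k_0) = 0xE8B4
s_2 = Round(s_1, k_1) = 0x81E5
s_3 = Round(s_2, k_2) = 0xD07A
s_4 = Round(s_3, k_3) = 0x018D
s_5 = Round(s_4, k_4) = 0x0F8A

0x018D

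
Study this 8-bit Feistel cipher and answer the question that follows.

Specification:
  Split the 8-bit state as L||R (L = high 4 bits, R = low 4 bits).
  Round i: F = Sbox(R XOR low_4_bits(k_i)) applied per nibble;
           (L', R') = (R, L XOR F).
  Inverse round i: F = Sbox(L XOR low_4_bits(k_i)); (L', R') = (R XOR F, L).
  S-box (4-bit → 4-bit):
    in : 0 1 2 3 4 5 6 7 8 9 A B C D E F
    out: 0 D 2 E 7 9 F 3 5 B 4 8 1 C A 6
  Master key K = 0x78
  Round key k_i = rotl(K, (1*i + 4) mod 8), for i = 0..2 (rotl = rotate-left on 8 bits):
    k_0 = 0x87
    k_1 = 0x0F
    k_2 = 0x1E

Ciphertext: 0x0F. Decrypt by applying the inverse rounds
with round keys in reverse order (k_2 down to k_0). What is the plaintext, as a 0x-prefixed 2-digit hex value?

s_0 = ciphertext = 0x0F
s_1 = InvRound(s_0, k_2) = 0x50
s_2 = InvRound(s_1, k_1) = 0x45
s_3 = InvRound(s_2, k_0) = 0xB4

0xB4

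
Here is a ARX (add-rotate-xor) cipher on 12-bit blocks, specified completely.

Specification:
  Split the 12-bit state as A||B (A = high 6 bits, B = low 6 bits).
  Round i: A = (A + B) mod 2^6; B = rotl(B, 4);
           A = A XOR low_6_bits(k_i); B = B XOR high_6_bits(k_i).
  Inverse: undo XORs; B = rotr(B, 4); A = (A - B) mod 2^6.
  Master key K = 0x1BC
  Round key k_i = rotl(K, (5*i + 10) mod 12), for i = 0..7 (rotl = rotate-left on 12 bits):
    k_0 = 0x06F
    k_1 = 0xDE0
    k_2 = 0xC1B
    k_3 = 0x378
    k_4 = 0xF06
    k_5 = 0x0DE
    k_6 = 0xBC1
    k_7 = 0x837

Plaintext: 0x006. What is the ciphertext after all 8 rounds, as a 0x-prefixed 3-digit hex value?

0xB84

s_0 = plaintext = 0x006
s_1 = Round(s_0, k_0) = 0xA60
s_2 = Round(s_1, k_1) = 0xA7F
s_3 = Round(s_2, k_2) = 0xCCF
s_4 = Round(s_3, k_3) = 0xEBE
s_5 = Round(s_4, k_4) = 0xF93
s_6 = Round(s_5, k_5) = 0x3F7
s_7 = Round(s_6, k_6) = 0x1D2
s_8 = Round(s_7, k_7) = 0xB84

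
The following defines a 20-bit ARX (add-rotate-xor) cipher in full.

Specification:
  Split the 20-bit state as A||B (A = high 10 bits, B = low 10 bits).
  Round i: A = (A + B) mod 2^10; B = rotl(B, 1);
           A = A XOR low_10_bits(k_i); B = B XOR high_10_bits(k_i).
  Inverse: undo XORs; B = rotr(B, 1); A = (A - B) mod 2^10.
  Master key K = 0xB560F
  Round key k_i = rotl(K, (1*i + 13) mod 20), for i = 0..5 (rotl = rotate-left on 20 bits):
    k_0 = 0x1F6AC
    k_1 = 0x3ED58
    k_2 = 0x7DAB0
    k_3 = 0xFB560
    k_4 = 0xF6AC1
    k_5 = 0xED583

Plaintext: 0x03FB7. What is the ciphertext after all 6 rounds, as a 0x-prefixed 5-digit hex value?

0xA15EF

s_0 = plaintext = 0x03FB7
s_1 = Round(s_0, k_0) = 0x5AB12
s_2 = Round(s_1, k_1) = 0x492DE
s_3 = Round(s_2, k_2) = 0xAC84B
s_4 = Round(s_3, k_3) = 0xE777B
s_5 = Round(s_4, k_4) = 0x7652D
s_6 = Round(s_5, k_5) = 0xA15EF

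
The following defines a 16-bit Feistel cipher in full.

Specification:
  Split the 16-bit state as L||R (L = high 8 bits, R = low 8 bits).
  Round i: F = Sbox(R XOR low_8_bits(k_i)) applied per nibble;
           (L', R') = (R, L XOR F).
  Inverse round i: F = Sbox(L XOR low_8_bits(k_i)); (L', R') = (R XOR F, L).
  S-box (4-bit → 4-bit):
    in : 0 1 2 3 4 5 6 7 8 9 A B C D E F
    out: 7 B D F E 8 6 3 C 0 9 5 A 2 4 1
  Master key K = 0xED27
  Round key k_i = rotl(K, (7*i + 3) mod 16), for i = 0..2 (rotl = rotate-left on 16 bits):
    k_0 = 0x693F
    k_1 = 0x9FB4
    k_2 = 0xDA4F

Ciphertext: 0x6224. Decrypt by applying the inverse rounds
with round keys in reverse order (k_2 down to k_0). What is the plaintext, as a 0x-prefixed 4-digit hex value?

s_0 = ciphertext = 0x6224
s_1 = InvRound(s_0, k_2) = 0xF662
s_2 = InvRound(s_1, k_1) = 0x8FF6
s_3 = InvRound(s_2, k_0) = 0xA18F

0xA18F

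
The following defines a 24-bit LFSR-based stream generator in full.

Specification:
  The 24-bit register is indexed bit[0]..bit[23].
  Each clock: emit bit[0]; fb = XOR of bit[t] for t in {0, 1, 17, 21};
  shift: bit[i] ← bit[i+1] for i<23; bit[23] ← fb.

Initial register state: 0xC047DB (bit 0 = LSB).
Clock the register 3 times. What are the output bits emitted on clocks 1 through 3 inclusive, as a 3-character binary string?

reg_0 = 0xC047DB
clock 1: out=1, reg = 0x6023ED
clock 2: out=1, reg = 0x3011F6
clock 3: out=0, reg = 0x1808FB

110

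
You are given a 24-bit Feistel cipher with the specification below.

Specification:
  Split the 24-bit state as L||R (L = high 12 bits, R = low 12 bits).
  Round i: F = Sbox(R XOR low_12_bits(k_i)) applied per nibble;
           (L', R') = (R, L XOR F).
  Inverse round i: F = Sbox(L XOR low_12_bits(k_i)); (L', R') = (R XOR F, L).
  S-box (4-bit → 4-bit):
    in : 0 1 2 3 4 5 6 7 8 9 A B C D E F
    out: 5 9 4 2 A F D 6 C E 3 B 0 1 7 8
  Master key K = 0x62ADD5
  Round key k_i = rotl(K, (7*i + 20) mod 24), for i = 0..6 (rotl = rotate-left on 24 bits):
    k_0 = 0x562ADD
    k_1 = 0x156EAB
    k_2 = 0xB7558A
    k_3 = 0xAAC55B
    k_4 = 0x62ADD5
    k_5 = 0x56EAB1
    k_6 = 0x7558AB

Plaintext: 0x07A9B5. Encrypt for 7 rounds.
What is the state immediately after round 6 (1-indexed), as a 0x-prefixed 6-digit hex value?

s_0 = plaintext = 0x07A9B5
s_1 = Round(s_0, k_0) = 0x9B52A6
s_2 = Round(s_1, k_1) = 0x2A69E4
s_3 = Round(s_2, k_2) = 0x9E4271
s_4 = Round(s_3, k_3) = 0x271FA7
s_5 = Round(s_4, k_4) = 0xFA7615
s_6 = Round(s_5, k_5) = 0x615F9D
s_7 = Round(s_6, k_6) = 0xF9D038

0x615F9D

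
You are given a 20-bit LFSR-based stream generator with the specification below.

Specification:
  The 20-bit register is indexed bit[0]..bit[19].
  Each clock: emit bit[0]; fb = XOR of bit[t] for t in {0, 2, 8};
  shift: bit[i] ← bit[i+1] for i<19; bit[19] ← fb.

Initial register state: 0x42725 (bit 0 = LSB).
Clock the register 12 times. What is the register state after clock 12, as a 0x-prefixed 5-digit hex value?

reg_0 = 0x42725
clock 1: out=1, reg = 0xA1392
clock 2: out=0, reg = 0xD09C9
clock 3: out=1, reg = 0x684E4
clock 4: out=0, reg = 0xB4272
clock 5: out=0, reg = 0x5A139
clock 6: out=1, reg = 0x2D09C
clock 7: out=0, reg = 0x9684E
clock 8: out=0, reg = 0xCB427
clock 9: out=1, reg = 0x65A13
clock 10: out=1, reg = 0xB2D09
clock 11: out=1, reg = 0x59684
clock 12: out=0, reg = 0xACB42

0xACB42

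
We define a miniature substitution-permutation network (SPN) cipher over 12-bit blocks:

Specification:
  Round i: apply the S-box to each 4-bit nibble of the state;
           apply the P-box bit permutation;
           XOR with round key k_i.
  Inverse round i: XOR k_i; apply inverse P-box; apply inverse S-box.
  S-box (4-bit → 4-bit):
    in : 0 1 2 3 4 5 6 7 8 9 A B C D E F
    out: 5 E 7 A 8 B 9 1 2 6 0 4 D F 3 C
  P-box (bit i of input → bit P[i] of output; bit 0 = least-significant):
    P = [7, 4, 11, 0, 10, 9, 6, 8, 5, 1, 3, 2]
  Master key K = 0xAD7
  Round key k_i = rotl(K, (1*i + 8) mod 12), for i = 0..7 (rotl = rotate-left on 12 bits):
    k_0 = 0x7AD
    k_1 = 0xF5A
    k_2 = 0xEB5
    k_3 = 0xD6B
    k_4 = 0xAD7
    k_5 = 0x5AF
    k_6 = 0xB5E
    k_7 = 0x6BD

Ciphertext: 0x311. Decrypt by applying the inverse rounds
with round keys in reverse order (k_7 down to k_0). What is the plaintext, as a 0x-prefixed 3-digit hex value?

s_0 = ciphertext = 0x311
s_1 = InvRound(s_0, k_7) = 0xC67
s_2 = InvRound(s_1, k_6) = 0x053
s_3 = InvRound(s_2, k_5) = 0xCCE
s_4 = InvRound(s_3, k_4) = 0xBE3
s_5 = InvRound(s_4, k_3) = 0xBE7
s_6 = InvRound(s_5, k_2) = 0x8C8
s_7 = InvRound(s_6, k_1) = 0x85E
s_8 = InvRound(s_7, k_0) = 0xEDD

0xEDD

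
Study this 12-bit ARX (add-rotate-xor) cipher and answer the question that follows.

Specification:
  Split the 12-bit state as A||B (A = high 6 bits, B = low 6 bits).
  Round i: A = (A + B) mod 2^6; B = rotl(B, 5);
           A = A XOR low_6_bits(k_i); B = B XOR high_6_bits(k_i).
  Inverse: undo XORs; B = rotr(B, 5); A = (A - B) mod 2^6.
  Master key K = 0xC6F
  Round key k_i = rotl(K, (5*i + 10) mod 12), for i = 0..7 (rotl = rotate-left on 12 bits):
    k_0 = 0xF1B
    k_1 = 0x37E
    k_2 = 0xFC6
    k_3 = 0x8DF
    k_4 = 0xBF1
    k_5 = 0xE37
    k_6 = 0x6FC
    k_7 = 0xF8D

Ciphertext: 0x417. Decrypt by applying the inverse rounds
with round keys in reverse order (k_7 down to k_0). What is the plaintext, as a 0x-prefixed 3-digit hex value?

s_0 = ciphertext = 0x417
s_1 = InvRound(s_0, k_7) = 0x293
s_2 = InvRound(s_1, k_6) = 0x990
s_3 = InvRound(s_2, k_5) = 0x011
s_4 = InvRound(s_3, k_4) = 0xD3D
s_5 = InvRound(s_4, k_3) = 0xBFC
s_6 = InvRound(s_5, k_2) = 0x8C6
s_7 = InvRound(s_6, k_1) = 0x1D6
s_8 = InvRound(s_7, k_0) = 0x1D5

0x1D5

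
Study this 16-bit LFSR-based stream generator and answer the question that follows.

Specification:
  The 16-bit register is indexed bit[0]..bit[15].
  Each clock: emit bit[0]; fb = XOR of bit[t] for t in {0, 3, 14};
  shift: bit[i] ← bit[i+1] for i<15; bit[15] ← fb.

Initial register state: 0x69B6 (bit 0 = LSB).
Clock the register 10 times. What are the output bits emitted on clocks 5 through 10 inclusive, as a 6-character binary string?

110110

reg_0 = 0x69B6
clock 1: out=0, reg = 0xB4DB
clock 2: out=1, reg = 0x5A6D
clock 3: out=1, reg = 0xAD36
clock 4: out=0, reg = 0x569B
clock 5: out=1, reg = 0xAB4D
clock 6: out=1, reg = 0x55A6
clock 7: out=0, reg = 0xAAD3
clock 8: out=1, reg = 0xD569
clock 9: out=1, reg = 0xEAB4
clock 10: out=0, reg = 0xF55A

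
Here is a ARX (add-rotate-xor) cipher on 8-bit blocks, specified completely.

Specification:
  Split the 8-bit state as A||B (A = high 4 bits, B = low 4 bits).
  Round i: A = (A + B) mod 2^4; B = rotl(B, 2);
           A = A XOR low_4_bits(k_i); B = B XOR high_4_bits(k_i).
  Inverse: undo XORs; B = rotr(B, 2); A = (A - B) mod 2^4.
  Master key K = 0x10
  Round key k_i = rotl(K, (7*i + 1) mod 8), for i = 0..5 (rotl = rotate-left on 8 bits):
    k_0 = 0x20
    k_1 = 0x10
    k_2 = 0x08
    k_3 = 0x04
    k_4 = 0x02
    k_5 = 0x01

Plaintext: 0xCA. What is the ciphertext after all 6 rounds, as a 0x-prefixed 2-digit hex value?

0x33

s_0 = plaintext = 0xCA
s_1 = Round(s_0, k_0) = 0x68
s_2 = Round(s_1, k_1) = 0xE3
s_3 = Round(s_2, k_2) = 0x9C
s_4 = Round(s_3, k_3) = 0x13
s_5 = Round(s_4, k_4) = 0x6C
s_6 = Round(s_5, k_5) = 0x33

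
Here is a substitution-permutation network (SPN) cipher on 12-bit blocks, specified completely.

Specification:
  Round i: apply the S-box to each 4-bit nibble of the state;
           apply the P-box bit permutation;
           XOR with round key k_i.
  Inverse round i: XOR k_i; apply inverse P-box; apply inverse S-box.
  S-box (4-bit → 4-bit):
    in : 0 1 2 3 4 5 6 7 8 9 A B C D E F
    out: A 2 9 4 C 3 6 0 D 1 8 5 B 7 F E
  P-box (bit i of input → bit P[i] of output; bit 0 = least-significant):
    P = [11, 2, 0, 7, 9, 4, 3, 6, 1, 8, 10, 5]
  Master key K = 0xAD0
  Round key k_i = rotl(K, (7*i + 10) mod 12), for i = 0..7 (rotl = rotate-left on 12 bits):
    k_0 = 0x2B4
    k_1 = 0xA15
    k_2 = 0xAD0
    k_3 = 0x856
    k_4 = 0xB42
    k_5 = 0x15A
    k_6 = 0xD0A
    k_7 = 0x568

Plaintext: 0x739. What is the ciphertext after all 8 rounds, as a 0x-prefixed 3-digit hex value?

0x53D

s_0 = plaintext = 0x739
s_1 = Round(s_0, k_0) = 0xABC
s_2 = Round(s_1, k_1) = 0x0B9
s_3 = Round(s_2, k_2) = 0x1F8
s_4 = Round(s_3, k_3) = 0x18F
s_5 = Round(s_4, k_4) = 0x88F
s_6 = Round(s_5, k_5) = 0x7B5
s_7 = Round(s_6, k_6) = 0x706
s_8 = Round(s_7, k_7) = 0x53D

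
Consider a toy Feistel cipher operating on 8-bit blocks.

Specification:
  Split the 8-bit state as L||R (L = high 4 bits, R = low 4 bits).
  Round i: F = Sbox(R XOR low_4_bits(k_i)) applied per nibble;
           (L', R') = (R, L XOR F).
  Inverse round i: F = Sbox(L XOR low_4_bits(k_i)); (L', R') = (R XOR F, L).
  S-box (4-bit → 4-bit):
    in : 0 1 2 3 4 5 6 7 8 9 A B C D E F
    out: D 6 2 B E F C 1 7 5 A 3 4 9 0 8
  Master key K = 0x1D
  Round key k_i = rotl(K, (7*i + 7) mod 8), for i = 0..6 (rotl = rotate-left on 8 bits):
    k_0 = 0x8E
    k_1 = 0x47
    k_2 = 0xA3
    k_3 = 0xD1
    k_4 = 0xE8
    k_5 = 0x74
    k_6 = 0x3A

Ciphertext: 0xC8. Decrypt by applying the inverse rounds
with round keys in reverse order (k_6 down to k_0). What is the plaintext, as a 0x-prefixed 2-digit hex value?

0xBC

s_0 = ciphertext = 0xC8
s_1 = InvRound(s_0, k_6) = 0x4C
s_2 = InvRound(s_1, k_5) = 0x14
s_3 = InvRound(s_2, k_4) = 0x11
s_4 = InvRound(s_3, k_3) = 0xC1
s_5 = InvRound(s_4, k_2) = 0x9C
s_6 = InvRound(s_5, k_1) = 0xC9
s_7 = InvRound(s_6, k_0) = 0xBC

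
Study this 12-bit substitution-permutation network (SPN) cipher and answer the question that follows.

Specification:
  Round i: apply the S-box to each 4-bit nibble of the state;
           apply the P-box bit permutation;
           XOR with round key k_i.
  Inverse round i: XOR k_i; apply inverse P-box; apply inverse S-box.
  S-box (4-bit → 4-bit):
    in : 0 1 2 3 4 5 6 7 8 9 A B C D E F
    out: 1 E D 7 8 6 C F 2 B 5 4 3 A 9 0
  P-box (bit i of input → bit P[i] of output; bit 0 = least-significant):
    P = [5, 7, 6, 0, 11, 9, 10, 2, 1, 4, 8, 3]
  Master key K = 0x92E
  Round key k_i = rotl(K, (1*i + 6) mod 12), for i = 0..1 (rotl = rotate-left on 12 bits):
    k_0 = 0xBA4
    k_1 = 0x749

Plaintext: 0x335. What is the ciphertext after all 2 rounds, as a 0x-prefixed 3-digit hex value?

s_0 = plaintext = 0x335
s_1 = Round(s_0, k_0) = 0x476
s_2 = Round(s_1, k_1) = 0x904

0x904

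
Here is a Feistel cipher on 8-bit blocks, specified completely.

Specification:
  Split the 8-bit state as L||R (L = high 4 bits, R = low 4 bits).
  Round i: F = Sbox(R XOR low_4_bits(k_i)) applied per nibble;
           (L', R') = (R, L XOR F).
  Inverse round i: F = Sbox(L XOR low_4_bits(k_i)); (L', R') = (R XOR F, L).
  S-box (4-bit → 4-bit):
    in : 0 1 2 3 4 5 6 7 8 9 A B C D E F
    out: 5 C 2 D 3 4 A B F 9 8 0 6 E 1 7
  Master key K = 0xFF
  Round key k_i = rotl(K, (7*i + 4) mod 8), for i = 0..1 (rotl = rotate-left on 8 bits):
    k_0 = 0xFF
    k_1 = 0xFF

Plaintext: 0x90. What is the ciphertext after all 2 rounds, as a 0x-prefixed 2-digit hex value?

0xEC

s_0 = plaintext = 0x90
s_1 = Round(s_0, k_0) = 0x0E
s_2 = Round(s_1, k_1) = 0xEC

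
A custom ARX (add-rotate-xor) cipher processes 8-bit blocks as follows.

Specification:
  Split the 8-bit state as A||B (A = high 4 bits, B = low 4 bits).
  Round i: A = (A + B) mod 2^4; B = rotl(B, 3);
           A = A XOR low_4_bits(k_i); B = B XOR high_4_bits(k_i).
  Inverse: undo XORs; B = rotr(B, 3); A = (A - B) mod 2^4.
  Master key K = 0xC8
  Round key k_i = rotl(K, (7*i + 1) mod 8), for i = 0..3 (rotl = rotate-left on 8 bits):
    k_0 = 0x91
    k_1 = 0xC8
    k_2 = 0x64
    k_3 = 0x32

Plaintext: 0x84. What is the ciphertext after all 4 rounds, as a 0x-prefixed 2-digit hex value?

s_0 = plaintext = 0x84
s_1 = Round(s_0, k_0) = 0xDB
s_2 = Round(s_1, k_1) = 0x01
s_3 = Round(s_2, k_2) = 0x5E
s_4 = Round(s_3, k_3) = 0x14

0x14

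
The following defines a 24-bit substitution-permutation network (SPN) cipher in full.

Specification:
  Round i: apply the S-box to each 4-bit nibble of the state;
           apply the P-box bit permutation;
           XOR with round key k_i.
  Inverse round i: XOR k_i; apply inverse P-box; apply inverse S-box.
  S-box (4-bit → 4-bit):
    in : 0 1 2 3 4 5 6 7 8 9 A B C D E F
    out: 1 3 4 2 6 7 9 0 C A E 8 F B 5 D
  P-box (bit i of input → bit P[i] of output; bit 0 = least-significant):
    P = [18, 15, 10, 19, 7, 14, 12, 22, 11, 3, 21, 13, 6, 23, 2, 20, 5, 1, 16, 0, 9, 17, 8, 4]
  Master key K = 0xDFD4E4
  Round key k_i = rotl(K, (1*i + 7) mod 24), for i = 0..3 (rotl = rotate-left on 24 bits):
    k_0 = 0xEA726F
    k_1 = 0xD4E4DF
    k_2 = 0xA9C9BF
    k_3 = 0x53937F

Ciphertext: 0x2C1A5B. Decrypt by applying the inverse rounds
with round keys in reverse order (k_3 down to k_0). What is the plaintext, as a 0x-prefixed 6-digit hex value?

0x2C3A92

s_0 = ciphertext = 0x2C1A5B
s_1 = InvRound(s_0, k_3) = 0x4E8EBD
s_2 = InvRound(s_1, k_2) = 0x54329E
s_3 = InvRound(s_2, k_1) = 0x0B1744
s_4 = InvRound(s_3, k_0) = 0x2C3A92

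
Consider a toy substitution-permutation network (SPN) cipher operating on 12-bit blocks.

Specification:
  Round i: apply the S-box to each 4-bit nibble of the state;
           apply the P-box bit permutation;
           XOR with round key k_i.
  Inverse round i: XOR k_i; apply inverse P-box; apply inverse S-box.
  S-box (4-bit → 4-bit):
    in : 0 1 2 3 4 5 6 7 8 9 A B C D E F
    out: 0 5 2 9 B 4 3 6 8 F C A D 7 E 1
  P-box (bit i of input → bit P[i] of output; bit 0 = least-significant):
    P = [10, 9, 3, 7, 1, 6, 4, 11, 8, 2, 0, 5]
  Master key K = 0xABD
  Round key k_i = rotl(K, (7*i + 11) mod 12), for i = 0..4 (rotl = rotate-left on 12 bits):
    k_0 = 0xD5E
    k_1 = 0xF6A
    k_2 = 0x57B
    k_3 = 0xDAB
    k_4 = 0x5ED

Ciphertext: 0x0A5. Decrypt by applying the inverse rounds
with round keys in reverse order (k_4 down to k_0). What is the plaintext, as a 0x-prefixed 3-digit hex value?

s_0 = ciphertext = 0x0A5
s_1 = InvRound(s_0, k_4) = 0xF21
s_2 = InvRound(s_1, k_3) = 0x0FE
s_3 = InvRound(s_2, k_2) = 0xD03
s_4 = InvRound(s_3, k_1) = 0xA27
s_5 = InvRound(s_4, k_0) = 0xC7D

0xC7D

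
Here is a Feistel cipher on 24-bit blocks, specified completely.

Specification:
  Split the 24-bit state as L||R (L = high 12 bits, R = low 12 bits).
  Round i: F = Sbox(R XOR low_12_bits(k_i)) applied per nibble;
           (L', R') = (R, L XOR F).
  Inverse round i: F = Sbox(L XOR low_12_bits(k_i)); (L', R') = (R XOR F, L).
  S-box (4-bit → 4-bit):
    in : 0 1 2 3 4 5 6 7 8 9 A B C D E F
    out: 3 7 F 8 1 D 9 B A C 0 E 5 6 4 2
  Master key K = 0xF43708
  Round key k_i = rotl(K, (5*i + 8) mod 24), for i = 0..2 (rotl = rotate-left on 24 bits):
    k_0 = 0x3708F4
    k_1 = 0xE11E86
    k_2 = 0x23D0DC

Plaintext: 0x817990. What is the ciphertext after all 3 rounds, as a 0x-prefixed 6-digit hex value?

s_0 = plaintext = 0x817990
s_1 = Round(s_0, k_0) = 0x990F86
s_2 = Round(s_1, k_1) = 0xF86EA3
s_3 = Round(s_2, k_2) = 0xEA3B34

0xEA3B34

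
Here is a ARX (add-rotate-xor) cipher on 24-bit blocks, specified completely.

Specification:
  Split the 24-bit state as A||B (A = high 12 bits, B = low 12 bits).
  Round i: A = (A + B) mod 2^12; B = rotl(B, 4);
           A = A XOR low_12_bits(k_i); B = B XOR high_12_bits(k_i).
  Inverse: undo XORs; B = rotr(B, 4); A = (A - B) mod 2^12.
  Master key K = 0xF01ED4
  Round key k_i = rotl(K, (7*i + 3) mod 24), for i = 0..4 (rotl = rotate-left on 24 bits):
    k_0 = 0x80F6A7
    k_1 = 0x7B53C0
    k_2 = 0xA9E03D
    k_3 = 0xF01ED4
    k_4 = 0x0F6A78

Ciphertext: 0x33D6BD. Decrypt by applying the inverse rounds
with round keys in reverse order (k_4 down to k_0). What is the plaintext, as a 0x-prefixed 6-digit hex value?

0xD77B0F

s_0 = ciphertext = 0x33D6BD
s_1 = InvRound(s_0, k_4) = 0xDE1B64
s_2 = InvRound(s_1, k_3) = 0xDEF546
s_3 = InvRound(s_2, k_2) = 0x4D58FD
s_4 = InvRound(s_3, k_1) = 0xE218F4
s_5 = InvRound(s_4, k_0) = 0xD77B0F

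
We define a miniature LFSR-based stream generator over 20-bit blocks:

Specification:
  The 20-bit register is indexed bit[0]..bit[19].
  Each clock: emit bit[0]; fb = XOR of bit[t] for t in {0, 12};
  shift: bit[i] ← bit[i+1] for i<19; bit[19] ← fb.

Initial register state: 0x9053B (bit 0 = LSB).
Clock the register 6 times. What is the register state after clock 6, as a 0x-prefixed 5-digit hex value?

reg_0 = 0x9053B
clock 1: out=1, reg = 0xC829D
clock 2: out=1, reg = 0xE414E
clock 3: out=0, reg = 0x720A7
clock 4: out=1, reg = 0xB9053
clock 5: out=1, reg = 0x5C829
clock 6: out=1, reg = 0xAE414

0xAE414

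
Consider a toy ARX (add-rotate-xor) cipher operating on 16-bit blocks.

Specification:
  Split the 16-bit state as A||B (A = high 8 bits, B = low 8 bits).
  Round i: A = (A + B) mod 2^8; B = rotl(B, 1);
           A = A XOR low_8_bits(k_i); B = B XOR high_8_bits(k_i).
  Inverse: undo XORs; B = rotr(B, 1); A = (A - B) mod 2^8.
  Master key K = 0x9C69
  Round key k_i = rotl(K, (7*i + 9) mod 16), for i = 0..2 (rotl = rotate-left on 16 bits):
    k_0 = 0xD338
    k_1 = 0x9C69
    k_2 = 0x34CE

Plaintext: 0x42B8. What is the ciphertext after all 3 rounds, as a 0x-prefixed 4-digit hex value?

0x2887

s_0 = plaintext = 0x42B8
s_1 = Round(s_0, k_0) = 0xC2A2
s_2 = Round(s_1, k_1) = 0x0DD9
s_3 = Round(s_2, k_2) = 0x2887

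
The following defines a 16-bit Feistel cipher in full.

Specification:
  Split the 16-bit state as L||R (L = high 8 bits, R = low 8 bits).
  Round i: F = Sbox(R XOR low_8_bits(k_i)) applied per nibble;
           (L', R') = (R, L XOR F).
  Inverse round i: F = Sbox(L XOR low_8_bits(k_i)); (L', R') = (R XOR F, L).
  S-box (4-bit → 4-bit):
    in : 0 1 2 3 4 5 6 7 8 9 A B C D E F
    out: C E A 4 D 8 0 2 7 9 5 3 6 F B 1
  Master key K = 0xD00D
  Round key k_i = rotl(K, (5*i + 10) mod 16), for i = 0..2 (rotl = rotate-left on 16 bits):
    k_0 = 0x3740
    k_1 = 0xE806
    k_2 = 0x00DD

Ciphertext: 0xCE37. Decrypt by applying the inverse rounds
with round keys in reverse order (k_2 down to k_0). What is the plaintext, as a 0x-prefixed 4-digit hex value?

s_0 = ciphertext = 0xCE37
s_1 = InvRound(s_0, k_2) = 0xD3CE
s_2 = InvRound(s_1, k_1) = 0x36D3
s_3 = InvRound(s_2, k_0) = 0xF336

0xF336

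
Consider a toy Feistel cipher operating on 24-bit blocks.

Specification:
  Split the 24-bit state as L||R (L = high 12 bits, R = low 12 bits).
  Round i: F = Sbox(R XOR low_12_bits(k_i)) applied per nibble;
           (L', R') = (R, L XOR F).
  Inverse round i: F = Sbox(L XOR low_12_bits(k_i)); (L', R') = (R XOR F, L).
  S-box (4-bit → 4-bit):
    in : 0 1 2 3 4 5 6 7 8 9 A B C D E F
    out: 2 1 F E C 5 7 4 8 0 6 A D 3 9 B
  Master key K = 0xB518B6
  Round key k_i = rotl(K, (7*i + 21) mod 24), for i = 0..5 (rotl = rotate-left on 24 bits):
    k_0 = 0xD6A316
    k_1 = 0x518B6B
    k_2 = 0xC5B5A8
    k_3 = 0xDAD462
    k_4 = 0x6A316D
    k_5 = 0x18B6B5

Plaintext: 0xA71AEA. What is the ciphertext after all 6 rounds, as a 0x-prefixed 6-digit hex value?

0xA9522C

s_0 = plaintext = 0xA71AEA
s_1 = Round(s_0, k_0) = 0xAEAACC
s_2 = Round(s_1, k_1) = 0xACCB8E
s_3 = Round(s_2, k_2) = 0xB8E33B
s_4 = Round(s_3, k_3) = 0x33BFDE
s_5 = Round(s_4, k_4) = 0xFDEA95
s_6 = Round(s_5, k_5) = 0xA9522C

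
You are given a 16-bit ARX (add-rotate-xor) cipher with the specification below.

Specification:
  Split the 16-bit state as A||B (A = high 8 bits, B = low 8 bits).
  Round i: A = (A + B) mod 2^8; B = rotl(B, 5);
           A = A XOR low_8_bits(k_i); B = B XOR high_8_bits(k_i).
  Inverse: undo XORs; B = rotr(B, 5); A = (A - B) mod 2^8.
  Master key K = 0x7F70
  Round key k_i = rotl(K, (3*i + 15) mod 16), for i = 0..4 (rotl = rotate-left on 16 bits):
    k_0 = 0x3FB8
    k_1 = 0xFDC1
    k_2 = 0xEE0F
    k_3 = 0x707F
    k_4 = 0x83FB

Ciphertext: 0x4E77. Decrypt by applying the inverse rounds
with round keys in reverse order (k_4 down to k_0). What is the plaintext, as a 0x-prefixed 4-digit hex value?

s_0 = ciphertext = 0x4E77
s_1 = InvRound(s_0, k_4) = 0x0EA7
s_2 = InvRound(s_1, k_3) = 0xB3BE
s_3 = InvRound(s_2, k_2) = 0x3A82
s_4 = InvRound(s_3, k_1) = 0x00FB
s_5 = InvRound(s_4, k_0) = 0x9226

0x9226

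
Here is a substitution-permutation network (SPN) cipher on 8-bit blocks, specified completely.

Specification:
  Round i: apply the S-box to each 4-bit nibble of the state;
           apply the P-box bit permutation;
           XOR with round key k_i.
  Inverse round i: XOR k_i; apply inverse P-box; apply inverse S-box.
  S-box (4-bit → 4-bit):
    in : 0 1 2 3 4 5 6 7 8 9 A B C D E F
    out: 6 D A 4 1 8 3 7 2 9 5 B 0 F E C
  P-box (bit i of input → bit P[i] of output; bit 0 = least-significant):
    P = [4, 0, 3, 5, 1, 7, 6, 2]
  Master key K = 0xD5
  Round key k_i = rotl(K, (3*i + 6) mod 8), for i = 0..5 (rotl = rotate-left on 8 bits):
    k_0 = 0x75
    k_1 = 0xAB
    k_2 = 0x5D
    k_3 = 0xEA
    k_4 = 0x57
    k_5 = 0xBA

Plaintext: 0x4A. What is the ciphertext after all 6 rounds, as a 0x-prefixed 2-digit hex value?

s_0 = plaintext = 0x4A
s_1 = Round(s_0, k_0) = 0x6F
s_2 = Round(s_1, k_1) = 0x01
s_3 = Round(s_2, k_2) = 0xA5
s_4 = Round(s_3, k_3) = 0x88
s_5 = Round(s_4, k_4) = 0xD6
s_6 = Round(s_5, k_5) = 0x6D

0x6D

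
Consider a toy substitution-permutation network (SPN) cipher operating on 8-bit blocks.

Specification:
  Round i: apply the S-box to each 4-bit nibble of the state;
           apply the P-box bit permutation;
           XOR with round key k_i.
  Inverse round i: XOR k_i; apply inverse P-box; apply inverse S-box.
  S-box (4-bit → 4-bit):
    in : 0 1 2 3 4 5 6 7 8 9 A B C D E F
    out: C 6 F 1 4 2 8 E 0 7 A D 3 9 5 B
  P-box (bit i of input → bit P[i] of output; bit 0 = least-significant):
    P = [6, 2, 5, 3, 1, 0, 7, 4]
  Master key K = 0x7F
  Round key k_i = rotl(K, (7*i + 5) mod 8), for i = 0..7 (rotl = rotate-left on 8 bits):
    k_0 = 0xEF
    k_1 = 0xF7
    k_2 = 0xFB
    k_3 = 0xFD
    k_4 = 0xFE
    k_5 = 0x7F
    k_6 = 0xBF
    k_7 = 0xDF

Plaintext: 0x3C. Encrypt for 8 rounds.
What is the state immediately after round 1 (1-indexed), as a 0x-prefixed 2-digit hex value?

0xA9

s_0 = plaintext = 0x3C
s_1 = Round(s_0, k_0) = 0xA9
s_2 = Round(s_1, k_1) = 0x82
s_3 = Round(s_2, k_2) = 0x97
s_4 = Round(s_3, k_3) = 0x52
s_5 = Round(s_4, k_4) = 0x93
s_6 = Round(s_5, k_5) = 0xBC
s_7 = Round(s_6, k_6) = 0x69
s_8 = Round(s_7, k_7) = 0xAB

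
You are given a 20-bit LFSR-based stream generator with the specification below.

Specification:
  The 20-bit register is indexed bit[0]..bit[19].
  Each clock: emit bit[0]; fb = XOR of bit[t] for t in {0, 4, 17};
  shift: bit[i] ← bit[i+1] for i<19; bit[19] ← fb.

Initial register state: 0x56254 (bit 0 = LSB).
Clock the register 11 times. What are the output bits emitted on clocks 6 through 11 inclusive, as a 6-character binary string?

010010

reg_0 = 0x56254
clock 1: out=0, reg = 0xAB12A
clock 2: out=0, reg = 0xD5895
clock 3: out=1, reg = 0x6AC4A
clock 4: out=0, reg = 0xB5625
clock 5: out=1, reg = 0x5AB12
clock 6: out=0, reg = 0xAD589
clock 7: out=1, reg = 0x56AC4
clock 8: out=0, reg = 0x2B562
clock 9: out=0, reg = 0x95AB1
clock 10: out=1, reg = 0x4AD58
clock 11: out=0, reg = 0xA56AC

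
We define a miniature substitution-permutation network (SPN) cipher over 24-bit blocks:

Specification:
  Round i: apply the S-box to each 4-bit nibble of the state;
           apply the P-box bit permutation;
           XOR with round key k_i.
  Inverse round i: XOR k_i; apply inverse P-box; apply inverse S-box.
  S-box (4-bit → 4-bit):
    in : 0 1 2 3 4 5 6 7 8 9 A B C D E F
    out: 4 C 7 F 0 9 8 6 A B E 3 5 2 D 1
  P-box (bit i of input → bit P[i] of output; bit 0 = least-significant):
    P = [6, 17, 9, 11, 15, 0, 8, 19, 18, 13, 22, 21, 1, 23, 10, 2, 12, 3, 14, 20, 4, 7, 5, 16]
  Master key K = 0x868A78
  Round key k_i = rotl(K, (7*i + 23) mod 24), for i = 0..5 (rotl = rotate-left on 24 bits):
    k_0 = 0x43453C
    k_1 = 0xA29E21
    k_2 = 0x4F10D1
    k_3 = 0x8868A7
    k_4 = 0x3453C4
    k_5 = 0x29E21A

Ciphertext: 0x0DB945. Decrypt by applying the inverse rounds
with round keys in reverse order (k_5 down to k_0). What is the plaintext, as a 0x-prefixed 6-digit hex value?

0x322669

s_0 = ciphertext = 0x0DB945
s_1 = InvRound(s_0, k_5) = 0xF2557E
s_2 = InvRound(s_1, k_4) = 0x2D2C47
s_3 = InvRound(s_2, k_3) = 0xA0754F
s_4 = InvRound(s_3, k_2) = 0x97331D
s_5 = InvRound(s_4, k_1) = 0xE819C6
s_6 = InvRound(s_5, k_0) = 0x322669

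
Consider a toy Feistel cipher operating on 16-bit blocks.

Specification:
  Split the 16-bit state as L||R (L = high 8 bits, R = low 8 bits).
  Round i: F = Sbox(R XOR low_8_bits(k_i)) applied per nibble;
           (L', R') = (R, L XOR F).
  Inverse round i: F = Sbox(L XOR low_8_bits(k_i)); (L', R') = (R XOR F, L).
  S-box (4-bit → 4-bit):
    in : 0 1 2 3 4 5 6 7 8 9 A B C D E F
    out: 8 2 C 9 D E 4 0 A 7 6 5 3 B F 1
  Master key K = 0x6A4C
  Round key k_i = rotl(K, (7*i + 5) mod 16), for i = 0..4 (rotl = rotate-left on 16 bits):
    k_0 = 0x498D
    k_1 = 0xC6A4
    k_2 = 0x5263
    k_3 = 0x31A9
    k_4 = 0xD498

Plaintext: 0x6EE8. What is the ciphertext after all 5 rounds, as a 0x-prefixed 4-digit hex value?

0x9E60

s_0 = plaintext = 0x6EE8
s_1 = Round(s_0, k_0) = 0xE820
s_2 = Round(s_1, k_1) = 0x2045
s_3 = Round(s_2, k_2) = 0x45E4
s_4 = Round(s_3, k_3) = 0xE49E
s_5 = Round(s_4, k_4) = 0x9E60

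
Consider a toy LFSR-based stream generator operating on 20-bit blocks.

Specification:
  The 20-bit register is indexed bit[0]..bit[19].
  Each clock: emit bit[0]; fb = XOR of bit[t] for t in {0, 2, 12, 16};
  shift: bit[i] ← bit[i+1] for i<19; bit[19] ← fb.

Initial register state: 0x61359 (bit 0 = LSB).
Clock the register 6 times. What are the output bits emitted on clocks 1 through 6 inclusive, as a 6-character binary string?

100110

reg_0 = 0x61359
clock 1: out=1, reg = 0x309AC
clock 2: out=0, reg = 0x184D6
clock 3: out=0, reg = 0x0C26B
clock 4: out=1, reg = 0x86135
clock 5: out=1, reg = 0x4309A
clock 6: out=0, reg = 0xA184D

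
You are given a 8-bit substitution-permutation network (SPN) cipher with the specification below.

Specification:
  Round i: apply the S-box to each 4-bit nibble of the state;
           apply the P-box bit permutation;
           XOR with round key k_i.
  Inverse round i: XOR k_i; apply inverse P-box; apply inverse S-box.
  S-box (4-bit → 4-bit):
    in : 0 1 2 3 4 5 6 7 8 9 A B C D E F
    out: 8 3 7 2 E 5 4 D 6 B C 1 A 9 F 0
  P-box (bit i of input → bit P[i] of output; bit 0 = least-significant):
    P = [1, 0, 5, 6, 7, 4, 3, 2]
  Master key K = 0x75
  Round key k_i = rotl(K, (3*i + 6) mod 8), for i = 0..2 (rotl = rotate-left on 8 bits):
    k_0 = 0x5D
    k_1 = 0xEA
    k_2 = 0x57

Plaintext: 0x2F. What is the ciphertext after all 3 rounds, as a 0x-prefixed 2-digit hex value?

0x92

s_0 = plaintext = 0x2F
s_1 = Round(s_0, k_0) = 0xC5
s_2 = Round(s_1, k_1) = 0xDC
s_3 = Round(s_2, k_2) = 0x92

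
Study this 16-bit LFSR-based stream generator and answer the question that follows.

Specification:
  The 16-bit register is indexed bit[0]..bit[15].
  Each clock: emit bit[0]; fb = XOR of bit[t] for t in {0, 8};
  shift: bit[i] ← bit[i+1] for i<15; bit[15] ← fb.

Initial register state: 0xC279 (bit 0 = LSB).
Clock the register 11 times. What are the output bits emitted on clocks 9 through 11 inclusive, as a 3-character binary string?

010

reg_0 = 0xC279
clock 1: out=1, reg = 0xE13C
clock 2: out=0, reg = 0xF09E
clock 3: out=0, reg = 0x784F
clock 4: out=1, reg = 0xBC27
clock 5: out=1, reg = 0xDE13
clock 6: out=1, reg = 0xEF09
clock 7: out=1, reg = 0x7784
clock 8: out=0, reg = 0xBBC2
clock 9: out=0, reg = 0xDDE1
clock 10: out=1, reg = 0x6EF0
clock 11: out=0, reg = 0x3778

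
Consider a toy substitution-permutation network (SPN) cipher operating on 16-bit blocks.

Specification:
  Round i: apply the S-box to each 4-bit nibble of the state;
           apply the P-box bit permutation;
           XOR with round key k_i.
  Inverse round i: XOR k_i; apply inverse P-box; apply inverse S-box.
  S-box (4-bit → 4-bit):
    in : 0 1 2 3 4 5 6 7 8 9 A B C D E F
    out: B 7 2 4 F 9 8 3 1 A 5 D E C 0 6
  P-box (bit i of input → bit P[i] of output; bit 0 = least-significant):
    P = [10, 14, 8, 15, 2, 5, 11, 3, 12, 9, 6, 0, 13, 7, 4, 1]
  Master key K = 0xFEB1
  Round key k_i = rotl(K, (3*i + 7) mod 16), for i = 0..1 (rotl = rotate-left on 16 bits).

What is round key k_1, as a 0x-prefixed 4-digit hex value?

0xC7FA

K = 0xFEB1
k_0 = rotl(K, (3*0+7) mod 16) = rotl(K, 7) = 0x58FF
k_1 = rotl(K, (3*1+7) mod 16) = rotl(K, 10) = 0xC7FA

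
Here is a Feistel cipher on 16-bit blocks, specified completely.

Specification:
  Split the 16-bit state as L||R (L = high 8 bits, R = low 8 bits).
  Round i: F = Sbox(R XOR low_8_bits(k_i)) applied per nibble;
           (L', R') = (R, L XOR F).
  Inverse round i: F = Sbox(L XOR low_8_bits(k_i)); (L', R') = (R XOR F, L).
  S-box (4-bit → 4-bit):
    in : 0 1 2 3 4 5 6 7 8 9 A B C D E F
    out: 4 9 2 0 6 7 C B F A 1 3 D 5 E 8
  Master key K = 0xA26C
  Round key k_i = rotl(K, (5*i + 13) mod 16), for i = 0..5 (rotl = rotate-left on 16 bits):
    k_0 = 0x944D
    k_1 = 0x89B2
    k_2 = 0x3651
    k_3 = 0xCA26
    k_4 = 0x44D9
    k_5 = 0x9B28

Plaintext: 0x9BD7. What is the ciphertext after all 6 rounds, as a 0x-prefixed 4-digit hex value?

s_0 = plaintext = 0x9BD7
s_1 = Round(s_0, k_0) = 0xD73A
s_2 = Round(s_1, k_1) = 0x3A28
s_3 = Round(s_2, k_2) = 0x2880
s_4 = Round(s_3, k_3) = 0x8034
s_5 = Round(s_4, k_4) = 0x3465
s_6 = Round(s_5, k_5) = 0x6551

0x6551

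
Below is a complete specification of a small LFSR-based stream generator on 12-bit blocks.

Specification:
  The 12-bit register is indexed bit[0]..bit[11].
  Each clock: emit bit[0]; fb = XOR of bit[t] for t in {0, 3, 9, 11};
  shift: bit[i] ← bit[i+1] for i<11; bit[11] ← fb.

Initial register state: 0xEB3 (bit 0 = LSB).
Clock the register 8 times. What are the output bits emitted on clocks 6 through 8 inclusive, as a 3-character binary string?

101

reg_0 = 0xEB3
clock 1: out=1, reg = 0xF59
clock 2: out=1, reg = 0x7AC
clock 3: out=0, reg = 0x3D6
clock 4: out=0, reg = 0x9EB
clock 5: out=1, reg = 0xCF5
clock 6: out=1, reg = 0x67A
clock 7: out=0, reg = 0x33D
clock 8: out=1, reg = 0x99E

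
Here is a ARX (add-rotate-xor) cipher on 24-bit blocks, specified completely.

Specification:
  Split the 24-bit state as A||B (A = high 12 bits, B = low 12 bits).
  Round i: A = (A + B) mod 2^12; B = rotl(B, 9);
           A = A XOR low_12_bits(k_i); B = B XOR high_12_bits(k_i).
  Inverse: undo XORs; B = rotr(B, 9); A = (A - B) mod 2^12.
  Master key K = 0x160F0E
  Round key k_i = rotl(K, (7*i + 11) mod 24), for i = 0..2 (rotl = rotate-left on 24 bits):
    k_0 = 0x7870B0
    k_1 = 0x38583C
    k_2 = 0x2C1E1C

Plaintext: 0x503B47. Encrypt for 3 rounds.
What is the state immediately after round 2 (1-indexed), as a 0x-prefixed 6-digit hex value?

0x1D5C98

s_0 = plaintext = 0x503B47
s_1 = Round(s_0, k_0) = 0x0FA8EF
s_2 = Round(s_1, k_1) = 0x1D5C98
s_3 = Round(s_2, k_2) = 0x071352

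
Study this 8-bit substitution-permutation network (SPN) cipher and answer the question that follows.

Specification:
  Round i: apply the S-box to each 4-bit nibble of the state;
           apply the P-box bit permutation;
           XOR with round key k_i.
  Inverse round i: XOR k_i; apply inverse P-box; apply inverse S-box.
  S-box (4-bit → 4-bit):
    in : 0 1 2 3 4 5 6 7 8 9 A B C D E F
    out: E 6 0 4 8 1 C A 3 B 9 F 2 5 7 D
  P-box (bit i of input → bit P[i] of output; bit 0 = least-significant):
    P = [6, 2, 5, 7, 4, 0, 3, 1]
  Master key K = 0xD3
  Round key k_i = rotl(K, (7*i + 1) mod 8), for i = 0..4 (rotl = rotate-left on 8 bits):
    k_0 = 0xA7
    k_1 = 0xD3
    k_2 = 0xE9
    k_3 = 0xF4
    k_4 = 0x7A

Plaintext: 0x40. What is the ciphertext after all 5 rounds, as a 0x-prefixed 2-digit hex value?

s_0 = plaintext = 0x40
s_1 = Round(s_0, k_0) = 0x01
s_2 = Round(s_1, k_1) = 0xFC
s_3 = Round(s_2, k_2) = 0xF7
s_4 = Round(s_3, k_3) = 0x6A
s_5 = Round(s_4, k_4) = 0xB0

0xB0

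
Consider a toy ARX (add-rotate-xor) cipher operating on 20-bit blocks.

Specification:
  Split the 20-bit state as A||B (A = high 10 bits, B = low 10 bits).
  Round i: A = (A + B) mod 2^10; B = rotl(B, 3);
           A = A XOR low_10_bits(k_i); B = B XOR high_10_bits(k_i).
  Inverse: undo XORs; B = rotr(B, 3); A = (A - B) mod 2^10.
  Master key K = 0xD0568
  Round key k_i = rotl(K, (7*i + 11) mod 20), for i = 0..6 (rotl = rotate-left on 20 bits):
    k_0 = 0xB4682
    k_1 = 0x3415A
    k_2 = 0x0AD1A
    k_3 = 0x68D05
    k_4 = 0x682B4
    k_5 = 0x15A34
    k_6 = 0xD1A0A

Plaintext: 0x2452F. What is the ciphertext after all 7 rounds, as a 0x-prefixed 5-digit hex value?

0x28E7D

s_0 = plaintext = 0x2452F
s_1 = Round(s_0, k_0) = 0xD0BAB
s_2 = Round(s_1, k_1) = 0xEDD8F
s_3 = Round(s_2, k_2) = 0x17050
s_4 = Round(s_3, k_3) = 0x6A723
s_5 = Round(s_4, k_4) = 0x9E0BE
s_6 = Round(s_5, k_5) = 0x409A7
s_7 = Round(s_6, k_6) = 0x28E7D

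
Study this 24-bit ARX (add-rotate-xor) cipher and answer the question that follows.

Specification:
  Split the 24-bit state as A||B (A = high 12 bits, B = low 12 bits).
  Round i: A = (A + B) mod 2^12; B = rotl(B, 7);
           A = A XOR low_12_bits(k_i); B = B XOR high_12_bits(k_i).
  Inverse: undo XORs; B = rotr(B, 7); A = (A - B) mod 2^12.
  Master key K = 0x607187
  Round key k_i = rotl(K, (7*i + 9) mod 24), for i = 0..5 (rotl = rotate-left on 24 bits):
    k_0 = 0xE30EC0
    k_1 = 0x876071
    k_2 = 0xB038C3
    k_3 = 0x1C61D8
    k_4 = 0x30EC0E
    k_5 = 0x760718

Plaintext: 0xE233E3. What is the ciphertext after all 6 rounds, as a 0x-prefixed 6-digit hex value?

0xED18BF

s_0 = plaintext = 0xE233E3
s_1 = Round(s_0, k_0) = 0xCC6FAF
s_2 = Round(s_1, k_1) = 0xC04F8B
s_3 = Round(s_2, k_2) = 0x34CEFF
s_4 = Round(s_3, k_3) = 0x393E31
s_5 = Round(s_4, k_4) = 0xDCABFF
s_6 = Round(s_5, k_5) = 0xED18BF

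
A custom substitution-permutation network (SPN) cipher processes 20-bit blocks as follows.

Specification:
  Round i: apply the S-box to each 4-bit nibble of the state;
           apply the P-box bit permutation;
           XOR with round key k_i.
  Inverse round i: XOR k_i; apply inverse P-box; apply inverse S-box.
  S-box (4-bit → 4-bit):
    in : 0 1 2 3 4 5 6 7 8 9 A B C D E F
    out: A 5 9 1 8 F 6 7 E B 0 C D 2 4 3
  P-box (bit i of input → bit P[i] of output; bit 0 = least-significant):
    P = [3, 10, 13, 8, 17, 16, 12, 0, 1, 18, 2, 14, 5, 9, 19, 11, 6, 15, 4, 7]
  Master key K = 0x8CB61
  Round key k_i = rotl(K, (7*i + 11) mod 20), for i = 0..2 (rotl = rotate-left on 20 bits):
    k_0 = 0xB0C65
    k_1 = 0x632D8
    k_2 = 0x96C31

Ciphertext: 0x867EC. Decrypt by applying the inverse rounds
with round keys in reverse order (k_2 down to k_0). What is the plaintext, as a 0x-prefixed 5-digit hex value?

0x79F78

s_0 = ciphertext = 0x867EC
s_1 = InvRound(s_0, k_2) = 0xC0E02
s_2 = InvRound(s_1, k_1) = 0xCB317
s_3 = InvRound(s_2, k_0) = 0x79F78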